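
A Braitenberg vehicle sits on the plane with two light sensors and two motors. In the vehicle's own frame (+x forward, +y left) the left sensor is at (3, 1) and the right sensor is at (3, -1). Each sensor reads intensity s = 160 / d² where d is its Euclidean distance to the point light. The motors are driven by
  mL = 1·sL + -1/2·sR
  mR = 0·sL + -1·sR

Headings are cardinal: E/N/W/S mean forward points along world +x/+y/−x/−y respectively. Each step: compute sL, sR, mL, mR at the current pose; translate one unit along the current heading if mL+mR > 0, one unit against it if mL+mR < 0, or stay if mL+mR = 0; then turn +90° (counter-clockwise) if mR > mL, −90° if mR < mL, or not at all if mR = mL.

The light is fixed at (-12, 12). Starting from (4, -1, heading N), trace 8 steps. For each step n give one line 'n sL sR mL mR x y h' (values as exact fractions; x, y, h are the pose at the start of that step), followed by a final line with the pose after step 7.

n=0: pose=(4,-1,N); sL=32/65, sR=160/389; mL=7248/25285, mR=-160/389; mL+mR=-3152/25285 → advance -1; mR−mL=-17648/25285 → turn -1·90°
n=1: pose=(4,-2,E); sL=16/53, sR=80/293; mL=2568/15529, mR=-80/293; mL+mR=-1672/15529 → advance -1; mR−mL=-6808/15529 → turn -1·90°
n=2: pose=(3,-2,S); sL=32/109, sR=32/97; mL=1360/10573, mR=-32/97; mL+mR=-2128/10573 → advance -1; mR−mL=-4848/10573 → turn -1·90°
n=3: pose=(3,-1,W); sL=8/17, sR=5/9; mL=59/306, mR=-5/9; mL+mR=-37/102 → advance -1; mR−mL=-229/306 → turn -1·90°
n=4: pose=(4,-1,N); sL=32/65, sR=160/389; mL=7248/25285, mR=-160/389; mL+mR=-3152/25285 → advance -1; mR−mL=-17648/25285 → turn -1·90°
n=5: pose=(4,-2,E); sL=16/53, sR=80/293; mL=2568/15529, mR=-80/293; mL+mR=-1672/15529 → advance -1; mR−mL=-6808/15529 → turn -1·90°
n=6: pose=(3,-2,S); sL=32/109, sR=32/97; mL=1360/10573, mR=-32/97; mL+mR=-2128/10573 → advance -1; mR−mL=-4848/10573 → turn -1·90°
n=7: pose=(3,-1,W); sL=8/17, sR=5/9; mL=59/306, mR=-5/9; mL+mR=-37/102 → advance -1; mR−mL=-229/306 → turn -1·90°

0 32/65 160/389 7248/25285 -160/389 4 -1 N
1 16/53 80/293 2568/15529 -80/293 4 -2 E
2 32/109 32/97 1360/10573 -32/97 3 -2 S
3 8/17 5/9 59/306 -5/9 3 -1 W
4 32/65 160/389 7248/25285 -160/389 4 -1 N
5 16/53 80/293 2568/15529 -80/293 4 -2 E
6 32/109 32/97 1360/10573 -32/97 3 -2 S
7 8/17 5/9 59/306 -5/9 3 -1 W
final 4 -1 N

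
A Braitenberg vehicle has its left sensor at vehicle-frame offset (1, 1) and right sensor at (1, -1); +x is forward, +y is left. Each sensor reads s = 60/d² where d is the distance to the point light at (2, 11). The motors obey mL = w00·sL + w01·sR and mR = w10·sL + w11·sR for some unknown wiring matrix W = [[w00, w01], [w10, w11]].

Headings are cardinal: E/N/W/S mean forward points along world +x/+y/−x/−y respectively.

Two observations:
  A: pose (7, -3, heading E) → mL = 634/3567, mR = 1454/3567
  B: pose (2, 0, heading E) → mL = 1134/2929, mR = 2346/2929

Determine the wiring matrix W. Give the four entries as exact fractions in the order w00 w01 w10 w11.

obs A: pose=(7,-3,E) → sL=12/41, sR=20/87, mL=634/3567, mR=1454/3567
obs B: pose=(2,0,E) → sL=60/101, sR=12/29, mL=1134/2929, mR=2346/2929
sensor matrix S = [[12/41, 20/87], [60/101, 12/29]]; det S = -64/4141
solve [mL_A; mL_B] = S·[w00; w01] and [mR_A; mR_B] = S·[w10; w11]:
  w00 = 1, w01 = -1/2, w10 = 1, w11 = 1/2

1 -1/2 1 1/2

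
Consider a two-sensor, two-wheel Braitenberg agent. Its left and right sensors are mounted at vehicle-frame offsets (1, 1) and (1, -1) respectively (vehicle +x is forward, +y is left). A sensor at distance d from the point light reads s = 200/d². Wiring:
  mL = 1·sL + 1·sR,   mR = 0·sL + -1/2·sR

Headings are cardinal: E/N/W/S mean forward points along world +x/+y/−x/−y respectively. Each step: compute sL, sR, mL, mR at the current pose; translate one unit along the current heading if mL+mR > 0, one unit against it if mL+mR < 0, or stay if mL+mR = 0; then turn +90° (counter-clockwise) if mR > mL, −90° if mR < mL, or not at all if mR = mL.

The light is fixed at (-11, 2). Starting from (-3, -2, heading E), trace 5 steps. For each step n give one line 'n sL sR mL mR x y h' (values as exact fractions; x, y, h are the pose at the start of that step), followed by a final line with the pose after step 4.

0 20/9 100/53 1960/477 -50/53 -3 -2 E
1 8/5 200/89 1712/445 -100/89 -2 -2 S
2 2 5/2 9/2 -5/4 -2 -3 W
3 40/13 200/97 6480/1261 -100/97 -3 -3 N
4 20/9 100/53 1960/477 -50/53 -3 -2 E
final -2 -2 S

n=0: pose=(-3,-2,E); sL=20/9, sR=100/53; mL=1960/477, mR=-50/53; mL+mR=1510/477 → advance +1; mR−mL=-2410/477 → turn -1·90°
n=1: pose=(-2,-2,S); sL=8/5, sR=200/89; mL=1712/445, mR=-100/89; mL+mR=1212/445 → advance +1; mR−mL=-2212/445 → turn -1·90°
n=2: pose=(-2,-3,W); sL=2, sR=5/2; mL=9/2, mR=-5/4; mL+mR=13/4 → advance +1; mR−mL=-23/4 → turn -1·90°
n=3: pose=(-3,-3,N); sL=40/13, sR=200/97; mL=6480/1261, mR=-100/97; mL+mR=5180/1261 → advance +1; mR−mL=-7780/1261 → turn -1·90°
n=4: pose=(-3,-2,E); sL=20/9, sR=100/53; mL=1960/477, mR=-50/53; mL+mR=1510/477 → advance +1; mR−mL=-2410/477 → turn -1·90°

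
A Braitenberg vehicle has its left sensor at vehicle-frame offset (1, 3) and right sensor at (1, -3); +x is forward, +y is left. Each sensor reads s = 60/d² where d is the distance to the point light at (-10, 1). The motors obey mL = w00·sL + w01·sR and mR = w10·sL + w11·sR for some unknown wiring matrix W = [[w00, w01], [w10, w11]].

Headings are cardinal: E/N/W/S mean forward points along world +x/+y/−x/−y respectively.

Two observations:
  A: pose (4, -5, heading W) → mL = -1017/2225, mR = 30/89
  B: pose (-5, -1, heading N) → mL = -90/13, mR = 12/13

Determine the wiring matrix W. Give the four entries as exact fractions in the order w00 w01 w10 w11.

-1/2 -1 0 1

obs A: pose=(4,-5,W) → sL=6/25, sR=30/89, mL=-1017/2225, mR=30/89
obs B: pose=(-5,-1,N) → sL=12, sR=12/13, mL=-90/13, mR=12/13
sensor matrix S = [[6/25, 30/89], [12, 12/13]]; det S = -110592/28925
solve [mL_A; mL_B] = S·[w00; w01] and [mR_A; mR_B] = S·[w10; w11]:
  w00 = -1/2, w01 = -1, w10 = 0, w11 = 1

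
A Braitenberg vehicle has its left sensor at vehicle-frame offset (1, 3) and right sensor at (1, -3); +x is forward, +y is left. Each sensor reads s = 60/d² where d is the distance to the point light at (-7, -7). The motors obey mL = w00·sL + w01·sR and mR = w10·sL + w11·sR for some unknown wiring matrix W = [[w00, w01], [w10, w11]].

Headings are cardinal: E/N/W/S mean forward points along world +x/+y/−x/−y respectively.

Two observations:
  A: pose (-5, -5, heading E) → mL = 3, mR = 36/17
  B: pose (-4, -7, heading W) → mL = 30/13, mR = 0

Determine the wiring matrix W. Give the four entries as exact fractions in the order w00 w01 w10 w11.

0 1/2 -1/2 1/2

obs A: pose=(-5,-5,E) → sL=30/17, sR=6, mL=3, mR=36/17
obs B: pose=(-4,-7,W) → sL=60/13, sR=60/13, mL=30/13, mR=0
sensor matrix S = [[30/17, 6], [60/13, 60/13]]; det S = -4320/221
solve [mL_A; mL_B] = S·[w00; w01] and [mR_A; mR_B] = S·[w10; w11]:
  w00 = 0, w01 = 1/2, w10 = -1/2, w11 = 1/2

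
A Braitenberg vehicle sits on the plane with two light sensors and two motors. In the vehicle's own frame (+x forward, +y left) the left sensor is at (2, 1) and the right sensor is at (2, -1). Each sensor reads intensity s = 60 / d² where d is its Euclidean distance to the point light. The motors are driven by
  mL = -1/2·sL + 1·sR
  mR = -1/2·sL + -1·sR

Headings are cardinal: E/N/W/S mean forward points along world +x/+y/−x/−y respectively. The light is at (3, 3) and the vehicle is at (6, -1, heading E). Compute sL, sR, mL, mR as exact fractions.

30/17 6/5 27/85 -177/85

left sensor world pos  = (8, 0); dL² = 34
right sensor world pos = (8, -2); dR² = 50
sL = 60/34 = 30/17
sR = 60/50 = 6/5
mL = -1/2·sL + 1·sR = 27/85
mR = -1/2·sL + -1·sR = -177/85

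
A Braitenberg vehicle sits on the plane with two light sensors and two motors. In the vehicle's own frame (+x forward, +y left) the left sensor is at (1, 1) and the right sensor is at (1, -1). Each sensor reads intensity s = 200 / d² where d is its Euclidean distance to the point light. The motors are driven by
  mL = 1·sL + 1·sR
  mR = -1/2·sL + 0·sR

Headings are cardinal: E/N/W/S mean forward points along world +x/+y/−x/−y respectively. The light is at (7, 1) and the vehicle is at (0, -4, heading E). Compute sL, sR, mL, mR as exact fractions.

50/13 25/9 775/117 -25/13

left sensor world pos  = (1, -3); dL² = 52
right sensor world pos = (1, -5); dR² = 72
sL = 200/52 = 50/13
sR = 200/72 = 25/9
mL = 1·sL + 1·sR = 775/117
mR = -1/2·sL + 0·sR = -25/13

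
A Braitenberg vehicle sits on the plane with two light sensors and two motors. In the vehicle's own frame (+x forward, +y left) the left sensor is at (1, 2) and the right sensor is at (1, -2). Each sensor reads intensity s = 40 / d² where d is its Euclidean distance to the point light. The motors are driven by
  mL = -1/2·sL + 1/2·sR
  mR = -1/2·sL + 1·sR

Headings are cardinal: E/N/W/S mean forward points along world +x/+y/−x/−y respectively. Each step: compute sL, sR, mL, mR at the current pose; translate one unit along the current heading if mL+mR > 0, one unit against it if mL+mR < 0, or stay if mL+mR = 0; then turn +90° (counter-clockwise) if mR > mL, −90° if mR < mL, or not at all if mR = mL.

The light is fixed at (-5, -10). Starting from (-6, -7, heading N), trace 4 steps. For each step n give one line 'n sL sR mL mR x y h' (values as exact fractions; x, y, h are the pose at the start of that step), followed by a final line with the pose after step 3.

n=0: pose=(-6,-7,N); sL=8/5, sR=40/17; mL=32/85, mR=132/85; mL+mR=164/85 → advance +1; mR−mL=20/17 → turn +1·90°
n=1: pose=(-6,-6,W); sL=5, sR=1; mL=-2, mR=-3/2; mL+mR=-7/2 → advance -1; mR−mL=1/2 → turn +1·90°
n=2: pose=(-5,-6,S); sL=40/13, sR=40/13; mL=0, mR=20/13; mL+mR=20/13 → advance +1; mR−mL=20/13 → turn +1·90°
n=3: pose=(-5,-7,E); sL=20/13, sR=20; mL=120/13, mR=250/13; mL+mR=370/13 → advance +1; mR−mL=10 → turn +1·90°

0 8/5 40/17 32/85 132/85 -6 -7 N
1 5 1 -2 -3/2 -6 -6 W
2 40/13 40/13 0 20/13 -5 -6 S
3 20/13 20 120/13 250/13 -5 -7 E
final -4 -7 N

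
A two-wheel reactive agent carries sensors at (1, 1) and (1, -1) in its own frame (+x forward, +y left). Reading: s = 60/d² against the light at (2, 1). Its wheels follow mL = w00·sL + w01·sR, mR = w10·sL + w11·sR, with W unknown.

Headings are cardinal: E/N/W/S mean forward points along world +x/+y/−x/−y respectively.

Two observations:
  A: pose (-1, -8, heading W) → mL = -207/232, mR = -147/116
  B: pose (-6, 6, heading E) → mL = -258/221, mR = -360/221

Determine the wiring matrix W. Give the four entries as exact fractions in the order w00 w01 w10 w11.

-1 -1/2 -1 -1

obs A: pose=(-1,-8,W) → sL=15/29, sR=3/4, mL=-207/232, mR=-147/116
obs B: pose=(-6,6,E) → sL=12/17, sR=12/13, mL=-258/221, mR=-360/221
sensor matrix S = [[15/29, 3/4], [12/17, 12/13]]; det S = -333/6409
solve [mL_A; mL_B] = S·[w00; w01] and [mR_A; mR_B] = S·[w10; w11]:
  w00 = -1, w01 = -1/2, w10 = -1, w11 = -1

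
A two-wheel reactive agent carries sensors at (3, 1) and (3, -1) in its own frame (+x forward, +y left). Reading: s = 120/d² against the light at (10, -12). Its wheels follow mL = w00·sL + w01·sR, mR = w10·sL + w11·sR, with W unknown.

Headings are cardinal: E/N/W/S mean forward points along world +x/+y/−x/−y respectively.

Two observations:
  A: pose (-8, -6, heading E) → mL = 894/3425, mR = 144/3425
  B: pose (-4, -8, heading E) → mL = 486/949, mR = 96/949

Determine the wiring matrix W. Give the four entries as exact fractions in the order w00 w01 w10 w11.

-1/2 1 -1 1

obs A: pose=(-8,-6,E) → sL=60/137, sR=12/25, mL=894/3425, mR=144/3425
obs B: pose=(-4,-8,E) → sL=60/73, sR=12/13, mL=486/949, mR=96/949
sensor matrix S = [[60/137, 12/25], [60/73, 12/13]]; det S = 6336/650065
solve [mL_A; mL_B] = S·[w00; w01] and [mR_A; mR_B] = S·[w10; w11]:
  w00 = -1/2, w01 = 1, w10 = -1, w11 = 1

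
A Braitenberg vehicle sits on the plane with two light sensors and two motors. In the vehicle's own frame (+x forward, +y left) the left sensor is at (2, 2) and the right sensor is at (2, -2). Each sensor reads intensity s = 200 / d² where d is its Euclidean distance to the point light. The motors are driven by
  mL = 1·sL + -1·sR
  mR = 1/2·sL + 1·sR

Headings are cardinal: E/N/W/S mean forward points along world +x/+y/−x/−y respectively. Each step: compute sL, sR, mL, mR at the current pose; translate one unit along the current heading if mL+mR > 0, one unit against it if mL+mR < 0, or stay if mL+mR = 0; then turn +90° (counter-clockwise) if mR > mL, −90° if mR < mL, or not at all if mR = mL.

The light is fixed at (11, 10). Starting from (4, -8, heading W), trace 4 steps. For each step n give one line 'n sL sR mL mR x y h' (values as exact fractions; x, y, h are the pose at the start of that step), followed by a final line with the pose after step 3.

0 200/481 200/337 -28800/162097 129900/162097 4 -8 W
1 50/109 2/5 32/545 343/545 3 -8 S
2 8/13 200/477 1216/6201 4508/6201 3 -9 E
3 20/37 100/157 -560/5809 5270/5809 4 -9 N
final 4 -8 W

n=0: pose=(4,-8,W); sL=200/481, sR=200/337; mL=-28800/162097, mR=129900/162097; mL+mR=300/481 → advance +1; mR−mL=158700/162097 → turn +1·90°
n=1: pose=(3,-8,S); sL=50/109, sR=2/5; mL=32/545, mR=343/545; mL+mR=75/109 → advance +1; mR−mL=311/545 → turn +1·90°
n=2: pose=(3,-9,E); sL=8/13, sR=200/477; mL=1216/6201, mR=4508/6201; mL+mR=12/13 → advance +1; mR−mL=3292/6201 → turn +1·90°
n=3: pose=(4,-9,N); sL=20/37, sR=100/157; mL=-560/5809, mR=5270/5809; mL+mR=30/37 → advance +1; mR−mL=5830/5809 → turn +1·90°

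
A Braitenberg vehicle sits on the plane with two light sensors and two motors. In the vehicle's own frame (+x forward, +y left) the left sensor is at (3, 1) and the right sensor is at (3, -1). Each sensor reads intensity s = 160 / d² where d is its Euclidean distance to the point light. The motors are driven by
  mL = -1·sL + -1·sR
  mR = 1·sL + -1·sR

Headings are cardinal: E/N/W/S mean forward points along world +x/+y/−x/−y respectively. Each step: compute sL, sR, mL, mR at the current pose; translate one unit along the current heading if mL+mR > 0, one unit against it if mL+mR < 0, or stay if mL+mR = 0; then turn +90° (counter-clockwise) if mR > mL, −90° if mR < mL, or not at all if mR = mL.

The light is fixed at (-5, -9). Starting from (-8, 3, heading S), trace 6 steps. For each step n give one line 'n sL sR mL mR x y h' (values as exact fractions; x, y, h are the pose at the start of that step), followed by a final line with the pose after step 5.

n=0: pose=(-8,3,S); sL=32/17, sR=160/97; mL=-5824/1649, mR=384/1649; mL+mR=-320/97 → advance -1; mR−mL=64/17 → turn +1·90°
n=1: pose=(-8,4,E); sL=40/49, sR=10/9; mL=-850/441, mR=-130/441; mL+mR=-20/9 → advance -1; mR−mL=80/49 → turn +1·90°
n=2: pose=(-9,4,N); sL=160/281, sR=32/53; mL=-17472/14893, mR=-512/14893; mL+mR=-64/53 → advance -1; mR−mL=320/281 → turn +1·90°
n=3: pose=(-9,3,W); sL=16/17, sR=80/109; mL=-3104/1853, mR=384/1853; mL+mR=-160/109 → advance -1; mR−mL=32/17 → turn +1·90°
n=4: pose=(-8,3,S); sL=32/17, sR=160/97; mL=-5824/1649, mR=384/1649; mL+mR=-320/97 → advance -1; mR−mL=64/17 → turn +1·90°
n=5: pose=(-8,4,E); sL=40/49, sR=10/9; mL=-850/441, mR=-130/441; mL+mR=-20/9 → advance -1; mR−mL=80/49 → turn +1·90°

0 32/17 160/97 -5824/1649 384/1649 -8 3 S
1 40/49 10/9 -850/441 -130/441 -8 4 E
2 160/281 32/53 -17472/14893 -512/14893 -9 4 N
3 16/17 80/109 -3104/1853 384/1853 -9 3 W
4 32/17 160/97 -5824/1649 384/1649 -8 3 S
5 40/49 10/9 -850/441 -130/441 -8 4 E
final -9 4 N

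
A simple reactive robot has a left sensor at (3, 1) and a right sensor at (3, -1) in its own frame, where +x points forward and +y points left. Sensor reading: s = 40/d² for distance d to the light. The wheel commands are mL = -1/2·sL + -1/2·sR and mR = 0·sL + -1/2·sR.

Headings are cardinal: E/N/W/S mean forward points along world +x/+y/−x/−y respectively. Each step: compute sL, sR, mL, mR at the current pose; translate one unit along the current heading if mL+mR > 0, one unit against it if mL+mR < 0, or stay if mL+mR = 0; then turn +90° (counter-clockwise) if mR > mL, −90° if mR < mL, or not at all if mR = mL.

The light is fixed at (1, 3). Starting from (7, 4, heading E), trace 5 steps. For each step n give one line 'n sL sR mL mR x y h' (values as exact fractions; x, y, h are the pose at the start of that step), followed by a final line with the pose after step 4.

0 8/17 40/81 -664/1377 -20/81 7 4 E
1 5/4 10/13 -105/104 -5/13 6 4 N
2 8 8 -8 -4 6 3 W
3 20/29 20/17 -460/493 -10/17 7 3 S
4 8/17 40/81 -664/1377 -20/81 7 4 E
final 6 4 N

n=0: pose=(7,4,E); sL=8/17, sR=40/81; mL=-664/1377, mR=-20/81; mL+mR=-1004/1377 → advance -1; mR−mL=4/17 → turn +1·90°
n=1: pose=(6,4,N); sL=5/4, sR=10/13; mL=-105/104, mR=-5/13; mL+mR=-145/104 → advance -1; mR−mL=5/8 → turn +1·90°
n=2: pose=(6,3,W); sL=8, sR=8; mL=-8, mR=-4; mL+mR=-12 → advance -1; mR−mL=4 → turn +1·90°
n=3: pose=(7,3,S); sL=20/29, sR=20/17; mL=-460/493, mR=-10/17; mL+mR=-750/493 → advance -1; mR−mL=10/29 → turn +1·90°
n=4: pose=(7,4,E); sL=8/17, sR=40/81; mL=-664/1377, mR=-20/81; mL+mR=-1004/1377 → advance -1; mR−mL=4/17 → turn +1·90°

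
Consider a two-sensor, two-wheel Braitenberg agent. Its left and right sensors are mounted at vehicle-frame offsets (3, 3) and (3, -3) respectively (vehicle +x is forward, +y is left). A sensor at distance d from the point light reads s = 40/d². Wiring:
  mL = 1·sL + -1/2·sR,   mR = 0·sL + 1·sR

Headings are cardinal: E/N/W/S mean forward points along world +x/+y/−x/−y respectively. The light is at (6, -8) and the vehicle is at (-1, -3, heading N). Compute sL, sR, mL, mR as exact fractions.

10/41 1/2 -1/164 1/2

left sensor world pos  = (-4, 0); dL² = 164
right sensor world pos = (2, 0); dR² = 80
sL = 40/164 = 10/41
sR = 40/80 = 1/2
mL = 1·sL + -1/2·sR = -1/164
mR = 0·sL + 1·sR = 1/2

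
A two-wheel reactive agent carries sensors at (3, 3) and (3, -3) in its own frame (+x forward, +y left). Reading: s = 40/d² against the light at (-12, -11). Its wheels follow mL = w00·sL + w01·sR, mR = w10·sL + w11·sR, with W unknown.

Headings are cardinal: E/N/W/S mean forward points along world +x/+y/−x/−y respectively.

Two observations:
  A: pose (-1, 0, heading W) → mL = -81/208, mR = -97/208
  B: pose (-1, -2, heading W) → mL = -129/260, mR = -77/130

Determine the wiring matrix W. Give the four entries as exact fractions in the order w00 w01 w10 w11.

-1 -1/2 -1 -1

obs A: pose=(-1,0,W) → sL=5/16, sR=2/13, mL=-81/208, mR=-97/208
obs B: pose=(-1,-2,W) → sL=2/5, sR=5/26, mL=-129/260, mR=-77/130
sensor matrix S = [[5/16, 2/13], [2/5, 5/26]]; det S = -3/2080
solve [mL_A; mL_B] = S·[w00; w01] and [mR_A; mR_B] = S·[w10; w11]:
  w00 = -1, w01 = -1/2, w10 = -1, w11 = -1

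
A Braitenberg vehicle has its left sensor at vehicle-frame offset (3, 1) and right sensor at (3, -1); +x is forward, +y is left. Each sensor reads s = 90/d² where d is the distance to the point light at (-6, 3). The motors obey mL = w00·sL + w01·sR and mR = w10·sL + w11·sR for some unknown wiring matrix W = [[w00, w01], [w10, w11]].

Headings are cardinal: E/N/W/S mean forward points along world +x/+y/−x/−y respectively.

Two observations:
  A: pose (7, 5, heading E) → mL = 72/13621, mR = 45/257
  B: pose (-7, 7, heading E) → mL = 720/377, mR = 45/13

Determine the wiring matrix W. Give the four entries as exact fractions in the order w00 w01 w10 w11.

obs A: pose=(7,5,E) → sL=18/53, sR=90/257, mL=72/13621, mR=45/257
obs B: pose=(-7,7,E) → sL=90/29, sR=90/13, mL=720/377, mR=45/13
sensor matrix S = [[18/53, 90/257], [90/29, 90/13]]; det S = 6492960/5135117
solve [mL_A; mL_B] = S·[w00; w01] and [mR_A; mR_B] = S·[w10; w11]:
  w00 = -1/2, w01 = 1/2, w10 = 0, w11 = 1/2

-1/2 1/2 0 1/2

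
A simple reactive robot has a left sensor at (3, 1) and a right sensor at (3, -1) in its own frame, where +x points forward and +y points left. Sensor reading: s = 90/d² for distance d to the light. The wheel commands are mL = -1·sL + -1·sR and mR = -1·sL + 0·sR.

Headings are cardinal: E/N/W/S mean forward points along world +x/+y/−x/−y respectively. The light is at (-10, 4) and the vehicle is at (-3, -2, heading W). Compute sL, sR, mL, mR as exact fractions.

18/13 90/41 -1908/533 -18/13

left sensor world pos  = (-6, -3); dL² = 65
right sensor world pos = (-6, -1); dR² = 41
sL = 90/65 = 18/13
sR = 90/41 = 90/41
mL = -1·sL + -1·sR = -1908/533
mR = -1·sL + 0·sR = -18/13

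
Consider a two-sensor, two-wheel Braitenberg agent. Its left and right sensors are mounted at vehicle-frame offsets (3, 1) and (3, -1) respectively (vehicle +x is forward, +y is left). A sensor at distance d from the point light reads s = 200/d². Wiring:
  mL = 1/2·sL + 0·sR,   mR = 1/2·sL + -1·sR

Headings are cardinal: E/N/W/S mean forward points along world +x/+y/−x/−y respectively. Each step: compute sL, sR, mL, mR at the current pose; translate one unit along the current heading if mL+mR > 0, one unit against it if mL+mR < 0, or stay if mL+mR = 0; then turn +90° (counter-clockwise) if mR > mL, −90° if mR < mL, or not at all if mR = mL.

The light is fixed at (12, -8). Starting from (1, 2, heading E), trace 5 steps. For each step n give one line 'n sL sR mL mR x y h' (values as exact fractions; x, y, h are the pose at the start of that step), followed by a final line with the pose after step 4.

0 40/37 40/29 20/37 -900/1073 1 2 E
1 20/17 100/109 10/17 -610/1853 0 2 S
2 200/289 8/13 100/289 -1012/3757 0 1 W
3 10/17 25/36 5/17 -245/612 -1 1 N
4 200/181 200/149 100/181 -21300/26969 -1 0 E
final -2 0 S

n=0: pose=(1,2,E); sL=40/37, sR=40/29; mL=20/37, mR=-900/1073; mL+mR=-320/1073 → advance -1; mR−mL=-40/29 → turn -1·90°
n=1: pose=(0,2,S); sL=20/17, sR=100/109; mL=10/17, mR=-610/1853; mL+mR=480/1853 → advance +1; mR−mL=-100/109 → turn -1·90°
n=2: pose=(0,1,W); sL=200/289, sR=8/13; mL=100/289, mR=-1012/3757; mL+mR=288/3757 → advance +1; mR−mL=-8/13 → turn -1·90°
n=3: pose=(-1,1,N); sL=10/17, sR=25/36; mL=5/17, mR=-245/612; mL+mR=-65/612 → advance -1; mR−mL=-25/36 → turn -1·90°
n=4: pose=(-1,0,E); sL=200/181, sR=200/149; mL=100/181, mR=-21300/26969; mL+mR=-6400/26969 → advance -1; mR−mL=-200/149 → turn -1·90°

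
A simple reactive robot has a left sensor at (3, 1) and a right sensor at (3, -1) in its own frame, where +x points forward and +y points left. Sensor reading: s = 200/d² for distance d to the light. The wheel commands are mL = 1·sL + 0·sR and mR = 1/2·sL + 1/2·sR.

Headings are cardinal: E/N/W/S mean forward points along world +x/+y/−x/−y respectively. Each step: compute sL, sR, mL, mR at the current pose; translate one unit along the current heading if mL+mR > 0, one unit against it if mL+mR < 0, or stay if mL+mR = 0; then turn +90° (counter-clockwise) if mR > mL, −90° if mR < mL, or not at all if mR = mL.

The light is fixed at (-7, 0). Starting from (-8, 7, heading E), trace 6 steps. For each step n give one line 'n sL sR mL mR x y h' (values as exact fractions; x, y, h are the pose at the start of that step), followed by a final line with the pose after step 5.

n=0: pose=(-8,7,E); sL=50/17, sR=5; mL=50/17, mR=135/34; mL+mR=235/34 → advance +1; mR−mL=35/34 → turn +1·90°
n=1: pose=(-7,7,N); sL=200/101, sR=200/101; mL=200/101, mR=200/101; mL+mR=400/101 → advance +1; mR−mL=0 → turn +0·90°
n=2: pose=(-7,8,N); sL=100/61, sR=100/61; mL=100/61, mR=100/61; mL+mR=200/61 → advance +1; mR−mL=0 → turn +0·90°
n=3: pose=(-7,9,N); sL=40/29, sR=40/29; mL=40/29, mR=40/29; mL+mR=80/29 → advance +1; mR−mL=0 → turn +0·90°
n=4: pose=(-7,10,N); sL=20/17, sR=20/17; mL=20/17, mR=20/17; mL+mR=40/17 → advance +1; mR−mL=0 → turn +0·90°
n=5: pose=(-7,11,N); sL=200/197, sR=200/197; mL=200/197, mR=200/197; mL+mR=400/197 → advance +1; mR−mL=0 → turn +0·90°

0 50/17 5 50/17 135/34 -8 7 E
1 200/101 200/101 200/101 200/101 -7 7 N
2 100/61 100/61 100/61 100/61 -7 8 N
3 40/29 40/29 40/29 40/29 -7 9 N
4 20/17 20/17 20/17 20/17 -7 10 N
5 200/197 200/197 200/197 200/197 -7 11 N
final -7 12 N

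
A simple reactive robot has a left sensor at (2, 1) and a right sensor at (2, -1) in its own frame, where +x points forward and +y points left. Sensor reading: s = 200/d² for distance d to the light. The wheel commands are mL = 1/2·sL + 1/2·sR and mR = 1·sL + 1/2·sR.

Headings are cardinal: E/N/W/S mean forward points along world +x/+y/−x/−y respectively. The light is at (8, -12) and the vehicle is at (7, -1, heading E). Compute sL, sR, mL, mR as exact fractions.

40/29 200/101 4920/2929 6940/2929

left sensor world pos  = (9, 0); dL² = 145
right sensor world pos = (9, -2); dR² = 101
sL = 200/145 = 40/29
sR = 200/101 = 200/101
mL = 1/2·sL + 1/2·sR = 4920/2929
mR = 1·sL + 1/2·sR = 6940/2929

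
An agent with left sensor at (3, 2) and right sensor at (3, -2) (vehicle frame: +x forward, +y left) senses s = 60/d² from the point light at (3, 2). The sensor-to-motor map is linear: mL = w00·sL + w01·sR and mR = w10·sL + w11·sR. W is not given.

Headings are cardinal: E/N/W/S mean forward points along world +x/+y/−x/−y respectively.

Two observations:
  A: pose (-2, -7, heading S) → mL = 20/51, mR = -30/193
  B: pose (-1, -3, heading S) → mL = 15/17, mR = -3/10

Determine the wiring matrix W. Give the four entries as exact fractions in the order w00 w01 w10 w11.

1 0 0 -1/2

obs A: pose=(-2,-7,S) → sL=20/51, sR=60/193, mL=20/51, mR=-30/193
obs B: pose=(-1,-3,S) → sL=15/17, sR=3/5, mL=15/17, mR=-3/10
sensor matrix S = [[20/51, 60/193], [15/17, 3/5]]; det S = -128/3281
solve [mL_A; mL_B] = S·[w00; w01] and [mR_A; mR_B] = S·[w10; w11]:
  w00 = 1, w01 = 0, w10 = 0, w11 = -1/2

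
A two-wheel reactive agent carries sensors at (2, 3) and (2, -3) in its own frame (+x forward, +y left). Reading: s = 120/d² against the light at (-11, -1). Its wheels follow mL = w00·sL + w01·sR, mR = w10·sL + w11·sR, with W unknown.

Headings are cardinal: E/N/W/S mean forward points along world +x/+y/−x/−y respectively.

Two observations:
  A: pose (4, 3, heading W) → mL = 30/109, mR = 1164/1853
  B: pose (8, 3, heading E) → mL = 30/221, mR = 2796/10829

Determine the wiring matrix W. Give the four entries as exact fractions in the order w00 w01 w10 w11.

obs A: pose=(4,3,W) → sL=12/17, sR=60/109, mL=30/109, mR=1164/1853
obs B: pose=(8,3,E) → sL=12/49, sR=60/221, mL=30/221, mR=2796/10829
sensor matrix S = [[12/17, 60/109], [12/49, 60/221]]; det S = 1140480/20066137
solve [mL_A; mL_B] = S·[w00; w01] and [mR_A; mR_B] = S·[w10; w11]:
  w00 = 0, w01 = 1/2, w10 = 1/2, w11 = 1/2

0 1/2 1/2 1/2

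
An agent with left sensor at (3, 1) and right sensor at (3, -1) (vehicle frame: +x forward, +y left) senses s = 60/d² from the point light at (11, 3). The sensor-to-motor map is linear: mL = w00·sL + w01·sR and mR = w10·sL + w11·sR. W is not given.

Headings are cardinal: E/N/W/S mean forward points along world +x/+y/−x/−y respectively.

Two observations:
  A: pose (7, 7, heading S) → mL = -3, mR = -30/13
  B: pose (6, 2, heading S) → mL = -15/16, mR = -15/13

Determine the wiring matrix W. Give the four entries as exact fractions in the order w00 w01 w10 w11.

obs A: pose=(7,7,S) → sL=6, sR=30/13, mL=-3, mR=-30/13
obs B: pose=(6,2,S) → sL=15/8, sR=15/13, mL=-15/16, mR=-15/13
sensor matrix S = [[6, 30/13], [15/8, 15/13]]; det S = 135/52
solve [mL_A; mL_B] = S·[w00; w01] and [mR_A; mR_B] = S·[w10; w11]:
  w00 = -1/2, w01 = 0, w10 = 0, w11 = -1

-1/2 0 0 -1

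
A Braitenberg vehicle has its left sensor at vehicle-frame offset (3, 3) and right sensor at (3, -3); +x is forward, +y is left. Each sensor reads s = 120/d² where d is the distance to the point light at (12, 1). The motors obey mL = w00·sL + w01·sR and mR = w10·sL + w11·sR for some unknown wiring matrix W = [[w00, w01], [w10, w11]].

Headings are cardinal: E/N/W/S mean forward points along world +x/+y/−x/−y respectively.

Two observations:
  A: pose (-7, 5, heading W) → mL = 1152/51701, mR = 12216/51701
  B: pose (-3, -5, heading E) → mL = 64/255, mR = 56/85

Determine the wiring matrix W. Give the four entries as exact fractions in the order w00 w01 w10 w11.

obs A: pose=(-7,5,W) → sL=24/97, sR=120/533, mL=1152/51701, mR=12216/51701
obs B: pose=(-3,-5,E) → sL=40/51, sR=8/15, mL=64/255, mR=56/85
sensor matrix S = [[24/97, 120/533], [40/51, 8/15]]; det S = -196096/4394585
solve [mL_A; mL_B] = S·[w00; w01] and [mR_A; mR_B] = S·[w10; w11]:
  w00 = 1, w01 = -1, w10 = 1/2, w11 = 1/2

1 -1 1/2 1/2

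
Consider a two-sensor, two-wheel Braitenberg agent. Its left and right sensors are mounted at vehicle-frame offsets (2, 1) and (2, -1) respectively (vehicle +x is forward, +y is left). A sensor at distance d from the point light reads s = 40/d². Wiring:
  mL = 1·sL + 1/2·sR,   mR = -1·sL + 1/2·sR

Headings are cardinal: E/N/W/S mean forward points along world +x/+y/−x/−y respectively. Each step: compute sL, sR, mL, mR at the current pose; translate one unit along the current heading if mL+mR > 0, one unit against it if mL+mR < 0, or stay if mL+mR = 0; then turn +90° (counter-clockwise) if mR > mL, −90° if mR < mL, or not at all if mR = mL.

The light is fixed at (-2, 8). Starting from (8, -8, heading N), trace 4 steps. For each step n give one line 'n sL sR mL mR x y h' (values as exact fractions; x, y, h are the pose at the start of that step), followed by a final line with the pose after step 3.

n=0: pose=(8,-8,N); sL=40/277, sR=40/317; mL=18220/87809, mR=-7140/87809; mL+mR=40/317 → advance +1; mR−mL=-80/277 → turn -1·90°
n=1: pose=(8,-7,E); sL=2/17, sR=1/10; mL=57/340, mR=-23/340; mL+mR=1/10 → advance +1; mR−mL=-4/17 → turn -1·90°
n=2: pose=(9,-7,S); sL=40/433, sR=40/389; mL=24220/168437, mR=-6900/168437; mL+mR=40/389 → advance +1; mR−mL=-80/433 → turn -1·90°
n=3: pose=(9,-8,W); sL=4/37, sR=20/153; mL=982/5661, mR=-242/5661; mL+mR=20/153 → advance +1; mR−mL=-8/37 → turn -1·90°

0 40/277 40/317 18220/87809 -7140/87809 8 -8 N
1 2/17 1/10 57/340 -23/340 8 -7 E
2 40/433 40/389 24220/168437 -6900/168437 9 -7 S
3 4/37 20/153 982/5661 -242/5661 9 -8 W
final 8 -8 N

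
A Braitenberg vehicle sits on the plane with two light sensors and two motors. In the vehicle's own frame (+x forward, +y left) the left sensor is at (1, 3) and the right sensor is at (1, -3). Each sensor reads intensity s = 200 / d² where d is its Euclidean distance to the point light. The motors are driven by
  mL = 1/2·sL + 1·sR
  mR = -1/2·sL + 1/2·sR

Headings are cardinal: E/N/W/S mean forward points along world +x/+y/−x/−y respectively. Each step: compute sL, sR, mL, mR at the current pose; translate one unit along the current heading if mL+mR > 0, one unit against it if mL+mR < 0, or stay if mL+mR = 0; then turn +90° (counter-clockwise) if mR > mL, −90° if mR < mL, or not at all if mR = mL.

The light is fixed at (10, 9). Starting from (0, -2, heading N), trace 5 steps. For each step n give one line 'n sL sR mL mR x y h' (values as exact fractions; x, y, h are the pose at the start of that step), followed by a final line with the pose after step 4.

0 200/269 200/149 68700/40081 12000/40081 0 -2 N
1 20/13 4/5 102/65 -24/65 0 -1 E
2 200/157 40/53 11580/8321 -2160/8321 1 -1 S
3 25/37 50/41 4725/3034 825/3034 1 -2 W
4 200/269 200/149 68700/40081 12000/40081 0 -2 N
final 0 -1 E

n=0: pose=(0,-2,N); sL=200/269, sR=200/149; mL=68700/40081, mR=12000/40081; mL+mR=300/149 → advance +1; mR−mL=-56700/40081 → turn -1·90°
n=1: pose=(0,-1,E); sL=20/13, sR=4/5; mL=102/65, mR=-24/65; mL+mR=6/5 → advance +1; mR−mL=-126/65 → turn -1·90°
n=2: pose=(1,-1,S); sL=200/157, sR=40/53; mL=11580/8321, mR=-2160/8321; mL+mR=60/53 → advance +1; mR−mL=-13740/8321 → turn -1·90°
n=3: pose=(1,-2,W); sL=25/37, sR=50/41; mL=4725/3034, mR=825/3034; mL+mR=75/41 → advance +1; mR−mL=-1950/1517 → turn -1·90°
n=4: pose=(0,-2,N); sL=200/269, sR=200/149; mL=68700/40081, mR=12000/40081; mL+mR=300/149 → advance +1; mR−mL=-56700/40081 → turn -1·90°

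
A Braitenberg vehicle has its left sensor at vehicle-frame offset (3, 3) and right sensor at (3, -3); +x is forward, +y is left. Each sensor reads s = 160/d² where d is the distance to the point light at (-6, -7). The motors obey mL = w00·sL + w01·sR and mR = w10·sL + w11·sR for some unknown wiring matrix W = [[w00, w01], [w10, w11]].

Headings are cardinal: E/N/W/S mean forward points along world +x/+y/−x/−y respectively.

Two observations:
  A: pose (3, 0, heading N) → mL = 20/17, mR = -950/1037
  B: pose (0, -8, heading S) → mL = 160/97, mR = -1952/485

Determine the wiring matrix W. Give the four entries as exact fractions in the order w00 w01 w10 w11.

1 0 -1/2 -1/2

obs A: pose=(3,0,N) → sL=20/17, sR=40/61, mL=20/17, mR=-950/1037
obs B: pose=(0,-8,S) → sL=160/97, sR=32/5, mL=160/97, mR=-1952/485
sensor matrix S = [[20/17, 40/61], [160/97, 32/5]]; det S = 648576/100589
solve [mL_A; mL_B] = S·[w00; w01] and [mR_A; mR_B] = S·[w10; w11]:
  w00 = 1, w01 = 0, w10 = -1/2, w11 = -1/2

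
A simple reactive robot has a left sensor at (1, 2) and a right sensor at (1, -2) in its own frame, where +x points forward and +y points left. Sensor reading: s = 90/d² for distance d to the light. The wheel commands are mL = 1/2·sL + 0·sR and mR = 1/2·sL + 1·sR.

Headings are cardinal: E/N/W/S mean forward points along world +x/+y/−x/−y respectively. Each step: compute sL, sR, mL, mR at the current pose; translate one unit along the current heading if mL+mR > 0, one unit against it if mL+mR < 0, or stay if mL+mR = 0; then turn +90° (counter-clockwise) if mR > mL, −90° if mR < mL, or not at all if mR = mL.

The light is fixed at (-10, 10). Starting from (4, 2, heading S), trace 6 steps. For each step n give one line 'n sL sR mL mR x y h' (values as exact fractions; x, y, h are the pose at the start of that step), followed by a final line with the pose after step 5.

0 90/337 2/5 45/337 899/1685 4 2 S
1 45/137 45/173 45/274 20115/47402 4 1 E
2 90/233 90/353 45/233 36855/82249 5 1 N
3 45/148 45/116 45/296 4635/8584 5 2 W
4 90/337 2/5 45/337 899/1685 4 2 S
5 45/137 45/173 45/274 20115/47402 4 1 E
final 5 1 N

n=0: pose=(4,2,S); sL=90/337, sR=2/5; mL=45/337, mR=899/1685; mL+mR=1124/1685 → advance +1; mR−mL=2/5 → turn +1·90°
n=1: pose=(4,1,E); sL=45/137, sR=45/173; mL=45/274, mR=20115/47402; mL+mR=13950/23701 → advance +1; mR−mL=45/173 → turn +1·90°
n=2: pose=(5,1,N); sL=90/233, sR=90/353; mL=45/233, mR=36855/82249; mL+mR=52740/82249 → advance +1; mR−mL=90/353 → turn +1·90°
n=3: pose=(5,2,W); sL=45/148, sR=45/116; mL=45/296, mR=4635/8584; mL+mR=1485/2146 → advance +1; mR−mL=45/116 → turn +1·90°
n=4: pose=(4,2,S); sL=90/337, sR=2/5; mL=45/337, mR=899/1685; mL+mR=1124/1685 → advance +1; mR−mL=2/5 → turn +1·90°
n=5: pose=(4,1,E); sL=45/137, sR=45/173; mL=45/274, mR=20115/47402; mL+mR=13950/23701 → advance +1; mR−mL=45/173 → turn +1·90°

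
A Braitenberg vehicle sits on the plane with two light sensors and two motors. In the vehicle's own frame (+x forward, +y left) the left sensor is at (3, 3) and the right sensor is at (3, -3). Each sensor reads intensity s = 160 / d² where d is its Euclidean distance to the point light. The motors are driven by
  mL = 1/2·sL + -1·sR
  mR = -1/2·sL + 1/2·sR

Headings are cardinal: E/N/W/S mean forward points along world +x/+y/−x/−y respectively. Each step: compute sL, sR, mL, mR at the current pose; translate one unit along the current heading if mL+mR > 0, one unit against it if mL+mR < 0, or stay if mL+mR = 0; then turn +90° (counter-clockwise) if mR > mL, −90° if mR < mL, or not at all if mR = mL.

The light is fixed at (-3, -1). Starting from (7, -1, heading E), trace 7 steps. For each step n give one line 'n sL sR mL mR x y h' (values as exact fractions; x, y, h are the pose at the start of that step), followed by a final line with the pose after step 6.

0 80/89 80/89 -40/89 0 7 -1 E
1 32/9 160/153 112/153 -64/51 6 -1 N
2 40/37 1 -17/37 -3/74 6 -2 E
3 160/29 32/25 1072/725 -1536/725 5 -2 N
4 80/61 80/73 -1960/4453 -480/4453 5 -3 E
5 160/17 160/101 5360/1717 -6720/1717 4 -3 N
6 8/5 20/17 -32/85 -18/85 4 -4 E
final 3 -4 N

n=0: pose=(7,-1,E); sL=80/89, sR=80/89; mL=-40/89, mR=0; mL+mR=-40/89 → advance -1; mR−mL=40/89 → turn +1·90°
n=1: pose=(6,-1,N); sL=32/9, sR=160/153; mL=112/153, mR=-64/51; mL+mR=-80/153 → advance -1; mR−mL=-304/153 → turn -1·90°
n=2: pose=(6,-2,E); sL=40/37, sR=1; mL=-17/37, mR=-3/74; mL+mR=-1/2 → advance -1; mR−mL=31/74 → turn +1·90°
n=3: pose=(5,-2,N); sL=160/29, sR=32/25; mL=1072/725, mR=-1536/725; mL+mR=-16/25 → advance -1; mR−mL=-2608/725 → turn -1·90°
n=4: pose=(5,-3,E); sL=80/61, sR=80/73; mL=-1960/4453, mR=-480/4453; mL+mR=-40/73 → advance -1; mR−mL=1480/4453 → turn +1·90°
n=5: pose=(4,-3,N); sL=160/17, sR=160/101; mL=5360/1717, mR=-6720/1717; mL+mR=-80/101 → advance -1; mR−mL=-12080/1717 → turn -1·90°
n=6: pose=(4,-4,E); sL=8/5, sR=20/17; mL=-32/85, mR=-18/85; mL+mR=-10/17 → advance -1; mR−mL=14/85 → turn +1·90°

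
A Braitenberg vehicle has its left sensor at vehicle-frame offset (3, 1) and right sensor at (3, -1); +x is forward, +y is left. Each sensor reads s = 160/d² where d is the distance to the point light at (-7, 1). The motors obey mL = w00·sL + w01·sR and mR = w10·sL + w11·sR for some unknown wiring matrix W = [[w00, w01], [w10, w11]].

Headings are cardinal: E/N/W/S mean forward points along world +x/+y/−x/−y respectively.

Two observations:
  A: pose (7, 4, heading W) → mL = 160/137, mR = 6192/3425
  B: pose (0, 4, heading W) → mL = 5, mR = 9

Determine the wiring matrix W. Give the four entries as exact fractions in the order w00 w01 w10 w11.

obs A: pose=(7,4,W) → sL=32/25, sR=160/137, mL=160/137, mR=6192/3425
obs B: pose=(0,4,W) → sL=8, sR=5, mL=5, mR=9
sensor matrix S = [[32/25, 160/137], [8, 5]]; det S = -2016/685
solve [mL_A; mL_B] = S·[w00; w01] and [mR_A; mR_B] = S·[w10; w11]:
  w00 = 0, w01 = 1, w10 = 1/2, w11 = 1

0 1 1/2 1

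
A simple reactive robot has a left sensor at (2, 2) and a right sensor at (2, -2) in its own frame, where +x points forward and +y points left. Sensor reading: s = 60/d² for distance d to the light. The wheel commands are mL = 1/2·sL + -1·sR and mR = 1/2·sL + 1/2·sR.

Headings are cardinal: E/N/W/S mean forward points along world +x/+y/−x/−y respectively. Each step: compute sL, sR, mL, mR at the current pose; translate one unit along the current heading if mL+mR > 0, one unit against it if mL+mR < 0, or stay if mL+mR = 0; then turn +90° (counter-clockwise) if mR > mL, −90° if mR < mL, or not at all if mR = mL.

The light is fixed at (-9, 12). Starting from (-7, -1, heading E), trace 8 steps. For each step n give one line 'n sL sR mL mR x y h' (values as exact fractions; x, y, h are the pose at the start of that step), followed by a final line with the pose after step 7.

0 60/137 60/241 -990/33017 11340/33017 -7 -1 E
1 30/61 30/73 -735/4453 2010/4453 -6 -1 N
2 60/197 60/101 -8790/19897 8940/19897 -6 0 W
3 15/53 15/49 -855/5194 765/2597 -7 0 S
4 60/137 60/241 -990/33017 11340/33017 -7 -1 E
5 30/61 30/73 -735/4453 2010/4453 -6 -1 N
6 60/197 60/101 -8790/19897 8940/19897 -6 0 W
7 15/53 15/49 -855/5194 765/2597 -7 0 S
final -7 -1 E

n=0: pose=(-7,-1,E); sL=60/137, sR=60/241; mL=-990/33017, mR=11340/33017; mL+mR=10350/33017 → advance +1; mR−mL=90/241 → turn +1·90°
n=1: pose=(-6,-1,N); sL=30/61, sR=30/73; mL=-735/4453, mR=2010/4453; mL+mR=1275/4453 → advance +1; mR−mL=45/73 → turn +1·90°
n=2: pose=(-6,0,W); sL=60/197, sR=60/101; mL=-8790/19897, mR=8940/19897; mL+mR=150/19897 → advance +1; mR−mL=90/101 → turn +1·90°
n=3: pose=(-7,0,S); sL=15/53, sR=15/49; mL=-855/5194, mR=765/2597; mL+mR=675/5194 → advance +1; mR−mL=45/98 → turn +1·90°
n=4: pose=(-7,-1,E); sL=60/137, sR=60/241; mL=-990/33017, mR=11340/33017; mL+mR=10350/33017 → advance +1; mR−mL=90/241 → turn +1·90°
n=5: pose=(-6,-1,N); sL=30/61, sR=30/73; mL=-735/4453, mR=2010/4453; mL+mR=1275/4453 → advance +1; mR−mL=45/73 → turn +1·90°
n=6: pose=(-6,0,W); sL=60/197, sR=60/101; mL=-8790/19897, mR=8940/19897; mL+mR=150/19897 → advance +1; mR−mL=90/101 → turn +1·90°
n=7: pose=(-7,0,S); sL=15/53, sR=15/49; mL=-855/5194, mR=765/2597; mL+mR=675/5194 → advance +1; mR−mL=45/98 → turn +1·90°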